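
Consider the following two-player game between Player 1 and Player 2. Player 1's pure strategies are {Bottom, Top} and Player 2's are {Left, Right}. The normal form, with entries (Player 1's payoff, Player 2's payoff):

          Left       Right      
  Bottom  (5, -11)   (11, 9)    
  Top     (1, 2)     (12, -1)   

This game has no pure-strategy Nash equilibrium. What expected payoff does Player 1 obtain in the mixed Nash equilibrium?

Player 1's indifference between Bottom and Top determines Player 2's mixing probability q:
  Player 1's expected payoff from Bottom: q·5 + (1−q)·11 = -6q + 11
  Player 1's expected payoff from Top: q·1 + (1−q)·12 = -11q + 12
  -6q + 11 = -11q + 12  ⇒  5q = 1  ⇒  q = 1/5.
At equilibrium Player 1 is indifferent across rows, so Player 1's payoff equals the payoff from Bottom: (1/5)·5 + (4/5)·11 = 49/5.

49/5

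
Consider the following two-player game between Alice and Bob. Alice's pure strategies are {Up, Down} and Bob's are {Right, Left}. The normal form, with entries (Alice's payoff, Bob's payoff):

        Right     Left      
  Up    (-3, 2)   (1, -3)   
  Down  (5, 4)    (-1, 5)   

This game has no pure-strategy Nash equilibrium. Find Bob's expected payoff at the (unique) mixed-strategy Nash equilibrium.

11/3

Alice's mix must leave Bob indifferent between Right and Left.
  Bob's expected payoff from Right: p·2 + (1−p)·4 = -2p + 4
  Bob's expected payoff from Left: p·(-3) + (1−p)·5 = -8p + 5
  -2p + 4 = -8p + 5  ⇒  6p = 1  ⇒  p = 1/6.
At equilibrium Bob is indifferent across columns, so Bob's payoff equals the payoff from Right: (1/6)·2 + (5/6)·4 = 11/3.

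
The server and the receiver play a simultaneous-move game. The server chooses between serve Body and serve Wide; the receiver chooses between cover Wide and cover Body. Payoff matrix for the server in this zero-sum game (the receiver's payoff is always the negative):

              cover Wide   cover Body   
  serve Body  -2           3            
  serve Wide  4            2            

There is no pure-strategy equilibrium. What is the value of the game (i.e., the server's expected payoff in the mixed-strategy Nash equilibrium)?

v = 16/7

Set the server's expected payoff from serve Body equal to that from serve Wide:
  the server's payoff to serve Body: q·(-2) + (1−q)·3 = -5q + 3
  the server's payoff to serve Wide: q·4 + (1−q)·2 = 2q + 2
  -5q + 3 = 2q + 2  ⇒  -7q = -1  ⇒  q = 1/7.
The value is the server's expected payoff against this mix (using serve Body): (1/7)·(-2) + (6/7)·3 = 16/7.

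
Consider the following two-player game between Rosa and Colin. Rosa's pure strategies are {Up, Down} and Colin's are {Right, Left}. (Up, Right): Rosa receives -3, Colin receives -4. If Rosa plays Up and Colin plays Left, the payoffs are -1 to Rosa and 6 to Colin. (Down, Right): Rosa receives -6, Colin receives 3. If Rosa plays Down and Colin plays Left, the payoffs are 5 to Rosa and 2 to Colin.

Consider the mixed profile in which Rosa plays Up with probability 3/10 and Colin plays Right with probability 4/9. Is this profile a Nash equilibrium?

Given Rosa's mix p = 3/10, Colin's payoff from Right is 9/10 but from Left is 16/5. Colin strictly prefers Left, so Colin would not mix.
So the proposed profile is not a Nash equilibrium.

No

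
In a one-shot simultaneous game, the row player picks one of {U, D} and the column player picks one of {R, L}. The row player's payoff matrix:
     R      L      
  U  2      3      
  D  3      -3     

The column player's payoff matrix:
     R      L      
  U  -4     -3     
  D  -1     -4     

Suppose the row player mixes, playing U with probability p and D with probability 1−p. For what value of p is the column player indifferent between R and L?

The column player's indifference between R and L determines the row player's mixing probability p:
  the column player's payoff from R: p·(-4) + (1−p)·(-1) = -3p - 1
  the column player's payoff from L: p·(-3) + (1−p)·(-4) = p - 4
  -3p - 1 = p - 4  ⇒  -4p = -3  ⇒  p = 3/4.

p = 3/4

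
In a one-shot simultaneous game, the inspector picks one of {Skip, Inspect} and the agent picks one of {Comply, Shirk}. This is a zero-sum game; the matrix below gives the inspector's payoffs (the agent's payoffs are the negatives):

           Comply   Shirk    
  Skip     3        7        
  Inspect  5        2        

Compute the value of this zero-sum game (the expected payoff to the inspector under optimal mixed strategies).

Set the inspector's expected payoff from Skip equal to that from Inspect:
  the inspector's payoff from Skip: q·3 + (1−q)·7 = -4q + 7
  the inspector's payoff from Inspect: q·5 + (1−q)·2 = 3q + 2
  -4q + 7 = 3q + 2  ⇒  -7q = -5  ⇒  q = 5/7.
The value is the inspector's expected payoff against this mix (using Skip): (5/7)·3 + (2/7)·7 = 29/7.

v = 29/7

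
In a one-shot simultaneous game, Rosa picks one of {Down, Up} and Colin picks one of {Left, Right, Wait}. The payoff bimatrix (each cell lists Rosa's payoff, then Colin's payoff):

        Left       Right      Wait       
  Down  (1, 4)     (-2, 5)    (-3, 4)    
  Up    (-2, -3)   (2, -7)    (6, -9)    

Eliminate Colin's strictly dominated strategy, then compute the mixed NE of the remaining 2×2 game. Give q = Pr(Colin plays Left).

Colin's strategy Wait is strictly dominated by Right: 5 > 4 and -7 > -9. Eliminate Wait.
For Rosa to be willing to mix, Rosa must be indifferent between Down and Up, which pins down Colin's mix.
  Rosa's payoff to Down: q·1 + (1−q)·(-2) = 3q - 2
  Rosa's payoff to Up: q·(-2) + (1−q)·2 = -4q + 2
  3q - 2 = -4q + 2  ⇒  7q = 4  ⇒  q = 4/7.

q = 4/7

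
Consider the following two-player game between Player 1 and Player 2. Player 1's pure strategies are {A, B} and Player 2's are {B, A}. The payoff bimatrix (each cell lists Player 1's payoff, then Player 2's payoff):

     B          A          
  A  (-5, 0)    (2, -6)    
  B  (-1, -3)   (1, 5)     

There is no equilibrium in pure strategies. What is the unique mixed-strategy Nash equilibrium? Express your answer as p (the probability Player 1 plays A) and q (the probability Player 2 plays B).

p = 4/7, q = 1/5

Set Player 2's expected payoff from B equal to that from A:
  Player 2's payoff from B: p·0 + (1−p)·(-3) = 3p - 3
  Player 2's payoff from A: p·(-6) + (1−p)·5 = -11p + 5
  3p - 3 = -11p + 5  ⇒  14p = 8  ⇒  p = 4/7.
Set Player 1's expected payoff from A equal to that from B:
  Player 1's expected payoff from A: q·(-5) + (1−q)·2 = -7q + 2
  Player 1's expected payoff from B: q·(-1) + (1−q)·1 = -2q + 1
  -7q + 2 = -2q + 1  ⇒  -5q = -1  ⇒  q = 1/5.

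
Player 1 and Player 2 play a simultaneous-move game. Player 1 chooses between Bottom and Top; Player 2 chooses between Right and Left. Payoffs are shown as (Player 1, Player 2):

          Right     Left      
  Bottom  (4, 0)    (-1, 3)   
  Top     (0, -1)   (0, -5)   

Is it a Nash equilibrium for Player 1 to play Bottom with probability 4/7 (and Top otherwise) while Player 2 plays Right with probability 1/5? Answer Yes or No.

Yes

Check Player 2's indifference given Player 1's mix p = 4/7:
  payoff from Right = -3/7; payoff from Left = -3/7 — equal.
Check Player 1's indifference given Player 2's mix q = 1/5:
  payoff from Bottom = 0; payoff from Top = 0 — equal.
Both players are indifferent, so neither can profitably deviate.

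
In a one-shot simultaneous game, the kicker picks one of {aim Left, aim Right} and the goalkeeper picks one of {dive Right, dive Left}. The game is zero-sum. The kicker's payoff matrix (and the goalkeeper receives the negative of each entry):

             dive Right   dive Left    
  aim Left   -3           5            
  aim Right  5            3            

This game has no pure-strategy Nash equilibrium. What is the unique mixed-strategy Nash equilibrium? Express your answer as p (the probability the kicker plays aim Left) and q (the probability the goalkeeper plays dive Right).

p = 1/5, q = 1/5

The goalkeeper's indifference between dive Right and dive Left determines the kicker's mixing probability p:
  the goalkeeper's payoff from dive Right: p·3 + (1−p)·(-5) = 8p - 5
  the goalkeeper's payoff from dive Left: p·(-5) + (1−p)·(-3) = -2p - 3
  8p - 5 = -2p - 3  ⇒  10p = 2  ⇒  p = 1/5.
Set the kicker's expected payoff from aim Left equal to that from aim Right:
  the kicker's payoff to aim Left: q·(-3) + (1−q)·5 = -8q + 5
  the kicker's payoff to aim Right: q·5 + (1−q)·3 = 2q + 3
  -8q + 5 = 2q + 3  ⇒  -10q = -2  ⇒  q = 1/5.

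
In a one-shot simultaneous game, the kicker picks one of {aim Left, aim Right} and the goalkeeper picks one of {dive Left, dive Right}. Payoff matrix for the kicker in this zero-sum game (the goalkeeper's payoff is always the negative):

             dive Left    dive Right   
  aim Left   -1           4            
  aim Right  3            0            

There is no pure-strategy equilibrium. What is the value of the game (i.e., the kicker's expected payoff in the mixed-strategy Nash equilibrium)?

v = 3/2

Set the kicker's expected payoff from aim Left equal to that from aim Right:
  the kicker's expected payoff from aim Left: q·(-1) + (1−q)·4 = -5q + 4
  the kicker's expected payoff from aim Right: q·3 + (1−q)·0 = 3q
  -5q + 4 = 3q  ⇒  -8q = -4  ⇒  q = 1/2.
The value is the kicker's expected payoff against this mix (using aim Left): (1/2)·(-1) + (1/2)·4 = 3/2.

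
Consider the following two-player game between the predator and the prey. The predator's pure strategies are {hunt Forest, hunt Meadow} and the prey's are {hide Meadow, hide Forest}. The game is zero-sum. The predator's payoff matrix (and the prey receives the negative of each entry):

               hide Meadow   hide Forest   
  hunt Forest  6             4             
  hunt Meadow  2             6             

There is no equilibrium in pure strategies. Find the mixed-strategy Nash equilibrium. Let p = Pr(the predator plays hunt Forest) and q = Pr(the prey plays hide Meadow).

p = 2/3, q = 1/3

The prey's indifference between hide Meadow and hide Forest determines the predator's mixing probability p:
  the prey's payoff to hide Meadow: p·(-6) + (1−p)·(-2) = -4p - 2
  the prey's payoff to hide Forest: p·(-4) + (1−p)·(-6) = 2p - 6
  -4p - 2 = 2p - 6  ⇒  -6p = -4  ⇒  p = 2/3.
The predator's indifference between hunt Forest and hunt Meadow determines the prey's mixing probability q:
  the predator's expected payoff from hunt Forest: q·6 + (1−q)·4 = 2q + 4
  the predator's expected payoff from hunt Meadow: q·2 + (1−q)·6 = -4q + 6
  2q + 4 = -4q + 6  ⇒  6q = 2  ⇒  q = 1/3.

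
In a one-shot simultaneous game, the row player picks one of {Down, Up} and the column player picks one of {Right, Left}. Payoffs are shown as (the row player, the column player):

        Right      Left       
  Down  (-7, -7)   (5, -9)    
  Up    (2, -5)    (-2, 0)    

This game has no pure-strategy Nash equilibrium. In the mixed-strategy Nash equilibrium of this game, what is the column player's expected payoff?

-45/7

In a mixed equilibrium the column player is indifferent between Right and Left; this condition fixes p.
  the column player's payoff from Right: p·(-7) + (1−p)·(-5) = -2p - 5
  the column player's payoff from Left: p·(-9) + (1−p)·0 = -9p
  -2p - 5 = -9p  ⇒  7p = 5  ⇒  p = 5/7.
At equilibrium the column player is indifferent across columns, so the column player's payoff equals the payoff from Right: (5/7)·(-7) + (2/7)·(-5) = -45/7.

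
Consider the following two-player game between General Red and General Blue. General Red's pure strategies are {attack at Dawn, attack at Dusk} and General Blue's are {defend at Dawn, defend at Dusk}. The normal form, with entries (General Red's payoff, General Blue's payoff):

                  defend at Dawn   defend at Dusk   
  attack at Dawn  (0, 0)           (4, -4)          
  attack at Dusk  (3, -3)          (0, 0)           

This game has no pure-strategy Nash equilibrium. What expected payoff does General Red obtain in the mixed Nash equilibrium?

Set General Red's expected payoff from attack at Dawn equal to that from attack at Dusk:
  General Red's payoff from attack at Dawn: q·0 + (1−q)·4 = -4q + 4
  General Red's payoff from attack at Dusk: q·3 + (1−q)·0 = 3q
  -4q + 4 = 3q  ⇒  -7q = -4  ⇒  q = 4/7.
At equilibrium General Red is indifferent across rows, so General Red's payoff equals the payoff from attack at Dawn: (4/7)·0 + (3/7)·4 = 12/7.

12/7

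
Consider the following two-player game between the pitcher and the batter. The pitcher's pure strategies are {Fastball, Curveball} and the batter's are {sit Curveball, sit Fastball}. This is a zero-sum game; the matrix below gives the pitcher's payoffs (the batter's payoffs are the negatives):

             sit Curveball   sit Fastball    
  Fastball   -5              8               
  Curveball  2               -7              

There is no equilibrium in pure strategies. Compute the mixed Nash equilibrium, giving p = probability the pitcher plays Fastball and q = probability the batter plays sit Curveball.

The batter's indifference between sit Curveball and sit Fastball determines the pitcher's mixing probability p:
  the batter's expected payoff from sit Curveball: p·5 + (1−p)·(-2) = 7p - 2
  the batter's expected payoff from sit Fastball: p·(-8) + (1−p)·7 = -15p + 7
  7p - 2 = -15p + 7  ⇒  22p = 9  ⇒  p = 9/22.
The pitcher's indifference between Fastball and Curveball determines the batter's mixing probability q:
  the pitcher's payoff to Fastball: q·(-5) + (1−q)·8 = -13q + 8
  the pitcher's payoff to Curveball: q·2 + (1−q)·(-7) = 9q - 7
  -13q + 8 = 9q - 7  ⇒  -22q = -15  ⇒  q = 15/22.

p = 9/22, q = 15/22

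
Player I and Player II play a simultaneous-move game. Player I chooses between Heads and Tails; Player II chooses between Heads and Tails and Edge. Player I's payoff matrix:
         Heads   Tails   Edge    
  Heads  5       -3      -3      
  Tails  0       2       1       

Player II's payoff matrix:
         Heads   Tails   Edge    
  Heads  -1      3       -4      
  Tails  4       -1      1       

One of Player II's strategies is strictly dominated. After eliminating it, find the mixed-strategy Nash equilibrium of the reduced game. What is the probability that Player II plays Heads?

Player II's strategy Edge is strictly dominated by Heads: -1 > -4 and 4 > 1. Eliminate Edge.
In a mixed equilibrium Player I is indifferent between Heads and Tails; this condition fixes q.
  Player I's expected payoff from Heads: q·5 + (1−q)·(-3) = 8q - 3
  Player I's expected payoff from Tails: q·0 + (1−q)·2 = -2q + 2
  8q - 3 = -2q + 2  ⇒  10q = 5  ⇒  q = 1/2.

q = 1/2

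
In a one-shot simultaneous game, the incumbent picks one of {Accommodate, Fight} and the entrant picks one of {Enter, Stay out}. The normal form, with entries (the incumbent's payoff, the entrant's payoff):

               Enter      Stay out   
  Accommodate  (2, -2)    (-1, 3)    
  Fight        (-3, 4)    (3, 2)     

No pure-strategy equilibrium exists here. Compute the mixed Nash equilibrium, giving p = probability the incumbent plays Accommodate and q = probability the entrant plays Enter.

In a mixed equilibrium the entrant is indifferent between Enter and Stay out; this condition fixes p.
  the entrant's payoff to Enter: p·(-2) + (1−p)·4 = -6p + 4
  the entrant's payoff to Stay out: p·3 + (1−p)·2 = p + 2
  -6p + 4 = p + 2  ⇒  -7p = -2  ⇒  p = 2/7.
For the incumbent to be willing to mix, the incumbent must be indifferent between Accommodate and Fight, which pins down the entrant's mix.
  the incumbent's payoff to Accommodate: q·2 + (1−q)·(-1) = 3q - 1
  the incumbent's payoff to Fight: q·(-3) + (1−q)·3 = -6q + 3
  3q - 1 = -6q + 3  ⇒  9q = 4  ⇒  q = 4/9.

p = 2/7, q = 4/9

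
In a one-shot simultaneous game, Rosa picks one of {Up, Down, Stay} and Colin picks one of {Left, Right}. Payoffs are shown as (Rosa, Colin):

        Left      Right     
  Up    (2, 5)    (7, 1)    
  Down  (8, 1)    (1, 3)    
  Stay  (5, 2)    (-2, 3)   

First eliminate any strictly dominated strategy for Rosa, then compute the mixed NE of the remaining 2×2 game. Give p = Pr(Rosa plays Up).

Rosa's strategy Stay is strictly dominated by Down: 8 > 5 and 1 > -2. Eliminate Stay.
Set Colin's expected payoff from Left equal to that from Right:
  Colin's payoff to Left: p·5 + (1−p)·1 = 4p + 1
  Colin's payoff to Right: p·1 + (1−p)·3 = -2p + 3
  4p + 1 = -2p + 3  ⇒  6p = 2  ⇒  p = 1/3.

p = 1/3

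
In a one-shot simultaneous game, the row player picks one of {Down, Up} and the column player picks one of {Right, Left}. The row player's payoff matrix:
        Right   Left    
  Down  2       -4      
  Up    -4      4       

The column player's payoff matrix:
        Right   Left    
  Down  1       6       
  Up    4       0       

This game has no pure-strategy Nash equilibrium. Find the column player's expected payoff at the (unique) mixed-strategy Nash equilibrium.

8/3

The column player's indifference between Right and Left determines the row player's mixing probability p:
  the column player's payoff from Right: p·1 + (1−p)·4 = -3p + 4
  the column player's payoff from Left: p·6 + (1−p)·0 = 6p
  -3p + 4 = 6p  ⇒  -9p = -4  ⇒  p = 4/9.
At equilibrium the column player is indifferent across columns, so the column player's payoff equals the payoff from Right: (4/9)·1 + (5/9)·4 = 8/3.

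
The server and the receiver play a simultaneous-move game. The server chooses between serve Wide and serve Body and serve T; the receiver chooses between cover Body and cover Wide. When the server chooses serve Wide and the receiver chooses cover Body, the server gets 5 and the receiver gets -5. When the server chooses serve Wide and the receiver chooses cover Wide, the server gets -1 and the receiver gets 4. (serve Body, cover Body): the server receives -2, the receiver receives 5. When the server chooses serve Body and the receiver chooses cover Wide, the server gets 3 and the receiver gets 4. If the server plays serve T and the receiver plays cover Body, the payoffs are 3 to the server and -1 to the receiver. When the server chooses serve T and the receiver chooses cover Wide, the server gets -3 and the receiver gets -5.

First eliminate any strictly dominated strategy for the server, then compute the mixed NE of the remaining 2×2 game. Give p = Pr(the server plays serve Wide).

The server's strategy serve T is strictly dominated by serve Wide: 5 > 3 and -1 > -3. Eliminate serve T.
The server's mix must leave the receiver indifferent between cover Body and cover Wide.
  the receiver's payoff to cover Body: p·(-5) + (1−p)·5 = -10p + 5
  the receiver's payoff to cover Wide: p·4 + (1−p)·4 = 4
  -10p + 5 = 4  ⇒  -10p = -1  ⇒  p = 1/10.

p = 1/10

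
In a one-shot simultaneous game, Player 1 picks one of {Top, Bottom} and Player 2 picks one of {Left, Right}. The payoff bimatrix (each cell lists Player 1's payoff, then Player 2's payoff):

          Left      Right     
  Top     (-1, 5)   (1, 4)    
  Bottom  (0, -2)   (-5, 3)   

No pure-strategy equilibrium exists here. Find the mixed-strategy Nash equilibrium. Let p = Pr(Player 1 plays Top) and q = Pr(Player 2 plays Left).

p = 5/6, q = 6/7

Set Player 2's expected payoff from Left equal to that from Right:
  Player 2's payoff from Left: p·5 + (1−p)·(-2) = 7p - 2
  Player 2's payoff from Right: p·4 + (1−p)·3 = p + 3
  7p - 2 = p + 3  ⇒  6p = 5  ⇒  p = 5/6.
Set Player 1's expected payoff from Top equal to that from Bottom:
  Player 1's payoff from Top: q·(-1) + (1−q)·1 = -2q + 1
  Player 1's payoff from Bottom: q·0 + (1−q)·(-5) = 5q - 5
  -2q + 1 = 5q - 5  ⇒  -7q = -6  ⇒  q = 6/7.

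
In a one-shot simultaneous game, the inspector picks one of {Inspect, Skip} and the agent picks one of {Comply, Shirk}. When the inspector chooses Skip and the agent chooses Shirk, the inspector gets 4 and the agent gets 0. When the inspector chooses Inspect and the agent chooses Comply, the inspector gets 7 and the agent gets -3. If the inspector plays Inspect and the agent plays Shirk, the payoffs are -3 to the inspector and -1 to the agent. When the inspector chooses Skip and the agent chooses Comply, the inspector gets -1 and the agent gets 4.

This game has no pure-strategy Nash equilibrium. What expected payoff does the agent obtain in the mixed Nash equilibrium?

The inspector's mix must leave the agent indifferent between Comply and Shirk.
  the agent's payoff from Comply: p·(-3) + (1−p)·4 = -7p + 4
  the agent's payoff from Shirk: p·(-1) + (1−p)·0 = -p
  -7p + 4 = -p  ⇒  -6p = -4  ⇒  p = 2/3.
At equilibrium the agent is indifferent across columns, so the agent's payoff equals the payoff from Comply: (2/3)·(-3) + (1/3)·4 = -2/3.

-2/3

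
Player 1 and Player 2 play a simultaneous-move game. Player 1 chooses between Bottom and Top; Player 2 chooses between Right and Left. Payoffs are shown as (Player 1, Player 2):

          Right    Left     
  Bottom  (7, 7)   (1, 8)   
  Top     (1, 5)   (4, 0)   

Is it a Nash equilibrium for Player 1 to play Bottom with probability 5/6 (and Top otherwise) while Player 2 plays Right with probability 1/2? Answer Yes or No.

Given Player 2's mix q = 1/2, Player 1's payoff from Bottom is 4 but from Top is 5/2. Player 1 strictly prefers Bottom, so Player 1 would not mix.
So the proposed profile is not a Nash equilibrium.

No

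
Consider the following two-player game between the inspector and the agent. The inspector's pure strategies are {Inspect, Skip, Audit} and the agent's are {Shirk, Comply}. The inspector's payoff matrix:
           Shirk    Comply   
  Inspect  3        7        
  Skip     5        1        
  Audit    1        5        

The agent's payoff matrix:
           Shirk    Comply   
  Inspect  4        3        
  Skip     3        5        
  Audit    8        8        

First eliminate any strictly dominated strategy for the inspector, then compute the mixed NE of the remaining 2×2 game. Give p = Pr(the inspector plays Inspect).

The inspector's strategy Audit is strictly dominated by Inspect: 3 > 1 and 7 > 5. Eliminate Audit.
Set the agent's expected payoff from Shirk equal to that from Comply:
  the agent's payoff from Shirk: p·4 + (1−p)·3 = p + 3
  the agent's payoff from Comply: p·3 + (1−p)·5 = -2p + 5
  p + 3 = -2p + 5  ⇒  3p = 2  ⇒  p = 2/3.

p = 2/3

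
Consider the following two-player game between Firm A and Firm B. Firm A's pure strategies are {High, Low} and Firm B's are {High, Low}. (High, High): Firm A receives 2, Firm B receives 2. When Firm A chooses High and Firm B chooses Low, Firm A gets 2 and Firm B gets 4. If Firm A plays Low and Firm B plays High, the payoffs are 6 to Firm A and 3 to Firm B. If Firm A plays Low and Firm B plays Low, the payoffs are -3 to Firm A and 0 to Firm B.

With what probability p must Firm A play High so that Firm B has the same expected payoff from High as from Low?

p = 3/5

Set Firm B's expected payoff from High equal to that from Low:
  Firm B's payoff from High: p·2 + (1−p)·3 = -p + 3
  Firm B's payoff from Low: p·4 + (1−p)·0 = 4p
  -p + 3 = 4p  ⇒  -5p = -3  ⇒  p = 3/5.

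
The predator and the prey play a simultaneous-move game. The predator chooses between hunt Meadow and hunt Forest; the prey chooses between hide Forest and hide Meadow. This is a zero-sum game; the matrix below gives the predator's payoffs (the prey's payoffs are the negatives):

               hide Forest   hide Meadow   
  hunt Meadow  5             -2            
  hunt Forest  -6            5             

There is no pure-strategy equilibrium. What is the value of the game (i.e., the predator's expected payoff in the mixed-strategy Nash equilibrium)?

In a mixed equilibrium the predator is indifferent between hunt Meadow and hunt Forest; this condition fixes q.
  the predator's payoff to hunt Meadow: q·5 + (1−q)·(-2) = 7q - 2
  the predator's payoff to hunt Forest: q·(-6) + (1−q)·5 = -11q + 5
  7q - 2 = -11q + 5  ⇒  18q = 7  ⇒  q = 7/18.
The value is the predator's expected payoff against this mix (using hunt Meadow): (7/18)·5 + (11/18)·(-2) = 13/18.

v = 13/18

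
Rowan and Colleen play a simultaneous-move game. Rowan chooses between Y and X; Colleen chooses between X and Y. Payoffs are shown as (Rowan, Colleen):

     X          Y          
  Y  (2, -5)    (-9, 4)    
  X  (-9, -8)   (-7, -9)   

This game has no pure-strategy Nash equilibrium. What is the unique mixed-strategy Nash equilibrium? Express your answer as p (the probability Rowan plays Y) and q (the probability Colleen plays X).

Colleen's indifference between X and Y determines Rowan's mixing probability p:
  Colleen's expected payoff from X: p·(-5) + (1−p)·(-8) = 3p - 8
  Colleen's expected payoff from Y: p·4 + (1−p)·(-9) = 13p - 9
  3p - 8 = 13p - 9  ⇒  -10p = -1  ⇒  p = 1/10.
Rowan's indifference between Y and X determines Colleen's mixing probability q:
  Rowan's payoff to Y: q·2 + (1−q)·(-9) = 11q - 9
  Rowan's payoff to X: q·(-9) + (1−q)·(-7) = -2q - 7
  11q - 9 = -2q - 7  ⇒  13q = 2  ⇒  q = 2/13.

p = 1/10, q = 2/13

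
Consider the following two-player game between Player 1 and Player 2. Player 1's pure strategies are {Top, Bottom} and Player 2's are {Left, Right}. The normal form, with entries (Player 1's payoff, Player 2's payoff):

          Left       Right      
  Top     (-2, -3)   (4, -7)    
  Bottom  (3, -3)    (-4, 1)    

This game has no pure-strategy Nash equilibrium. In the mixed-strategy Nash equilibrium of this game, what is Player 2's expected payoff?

Set Player 2's expected payoff from Left equal to that from Right:
  Player 2's expected payoff from Left: p·(-3) + (1−p)·(-3) = -3
  Player 2's expected payoff from Right: p·(-7) + (1−p)·1 = -8p + 1
  -3 = -8p + 1  ⇒  8p = 4  ⇒  p = 1/2.
At equilibrium Player 2 is indifferent across columns, so Player 2's payoff equals the payoff from Left: (1/2)·(-3) + (1/2)·(-3) = -3.

-3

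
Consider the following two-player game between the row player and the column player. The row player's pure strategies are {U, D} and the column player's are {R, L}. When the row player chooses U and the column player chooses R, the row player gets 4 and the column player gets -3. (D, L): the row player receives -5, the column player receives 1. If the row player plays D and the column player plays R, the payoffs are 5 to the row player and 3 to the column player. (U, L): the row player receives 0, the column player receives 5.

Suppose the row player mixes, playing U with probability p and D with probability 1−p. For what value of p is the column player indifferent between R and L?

p = 1/5

Set the column player's expected payoff from R equal to that from L:
  the column player's payoff to R: p·(-3) + (1−p)·3 = -6p + 3
  the column player's payoff to L: p·5 + (1−p)·1 = 4p + 1
  -6p + 3 = 4p + 1  ⇒  -10p = -2  ⇒  p = 1/5.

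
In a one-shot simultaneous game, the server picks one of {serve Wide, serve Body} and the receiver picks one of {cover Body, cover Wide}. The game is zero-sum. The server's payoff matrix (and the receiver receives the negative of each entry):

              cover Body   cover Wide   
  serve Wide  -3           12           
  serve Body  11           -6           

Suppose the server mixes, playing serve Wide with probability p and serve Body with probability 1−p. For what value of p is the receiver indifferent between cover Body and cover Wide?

p = 17/32

In a mixed equilibrium the receiver is indifferent between cover Body and cover Wide; this condition fixes p.
  the receiver's payoff from cover Body: p·3 + (1−p)·(-11) = 14p - 11
  the receiver's payoff from cover Wide: p·(-12) + (1−p)·6 = -18p + 6
  14p - 11 = -18p + 6  ⇒  32p = 17  ⇒  p = 17/32.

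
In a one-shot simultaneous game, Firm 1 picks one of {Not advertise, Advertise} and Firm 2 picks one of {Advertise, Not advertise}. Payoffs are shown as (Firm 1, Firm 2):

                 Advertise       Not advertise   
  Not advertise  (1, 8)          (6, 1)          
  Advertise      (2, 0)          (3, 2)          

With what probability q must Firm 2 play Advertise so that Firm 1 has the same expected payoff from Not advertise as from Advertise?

q = 3/4

Set Firm 1's expected payoff from Not advertise equal to that from Advertise:
  Firm 1's expected payoff from Not advertise: q·1 + (1−q)·6 = -5q + 6
  Firm 1's expected payoff from Advertise: q·2 + (1−q)·3 = -q + 3
  -5q + 6 = -q + 3  ⇒  -4q = -3  ⇒  q = 3/4.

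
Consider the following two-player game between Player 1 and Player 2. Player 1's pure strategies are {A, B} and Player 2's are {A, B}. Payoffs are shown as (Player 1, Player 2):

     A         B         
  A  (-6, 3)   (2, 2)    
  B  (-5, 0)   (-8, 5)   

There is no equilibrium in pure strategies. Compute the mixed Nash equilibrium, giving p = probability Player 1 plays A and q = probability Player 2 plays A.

For Player 2 to be willing to mix, Player 2 must be indifferent between A and B, which pins down Player 1's mix.
  Player 2's expected payoff from A: p·3 + (1−p)·0 = 3p
  Player 2's expected payoff from B: p·2 + (1−p)·5 = -3p + 5
  3p = -3p + 5  ⇒  6p = 5  ⇒  p = 5/6.
For Player 1 to be willing to mix, Player 1 must be indifferent between A and B, which pins down Player 2's mix.
  Player 1's payoff from A: q·(-6) + (1−q)·2 = -8q + 2
  Player 1's payoff from B: q·(-5) + (1−q)·(-8) = 3q - 8
  -8q + 2 = 3q - 8  ⇒  -11q = -10  ⇒  q = 10/11.

p = 5/6, q = 10/11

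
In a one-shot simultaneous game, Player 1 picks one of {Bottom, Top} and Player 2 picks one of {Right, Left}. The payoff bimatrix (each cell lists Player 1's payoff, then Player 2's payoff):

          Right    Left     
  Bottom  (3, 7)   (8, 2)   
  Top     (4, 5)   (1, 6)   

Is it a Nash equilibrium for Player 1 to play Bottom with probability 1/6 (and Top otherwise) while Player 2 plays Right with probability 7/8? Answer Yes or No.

Check Player 2's indifference given Player 1's mix p = 1/6:
  payoff from Right = 16/3; payoff from Left = 16/3 — equal.
Check Player 1's indifference given Player 2's mix q = 7/8:
  payoff from Bottom = 29/8; payoff from Top = 29/8 — equal.
Both players are indifferent, so neither can profitably deviate.

Yes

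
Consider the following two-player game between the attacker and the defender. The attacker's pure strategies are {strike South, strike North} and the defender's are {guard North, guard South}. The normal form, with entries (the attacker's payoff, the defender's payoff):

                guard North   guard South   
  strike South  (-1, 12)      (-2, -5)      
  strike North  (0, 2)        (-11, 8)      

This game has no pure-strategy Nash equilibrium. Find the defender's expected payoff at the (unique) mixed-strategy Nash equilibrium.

106/23

In a mixed equilibrium the defender is indifferent between guard North and guard South; this condition fixes p.
  the defender's expected payoff from guard North: p·12 + (1−p)·2 = 10p + 2
  the defender's expected payoff from guard South: p·(-5) + (1−p)·8 = -13p + 8
  10p + 2 = -13p + 8  ⇒  23p = 6  ⇒  p = 6/23.
At equilibrium the defender is indifferent across columns, so the defender's payoff equals the payoff from guard North: (6/23)·12 + (17/23)·2 = 106/23.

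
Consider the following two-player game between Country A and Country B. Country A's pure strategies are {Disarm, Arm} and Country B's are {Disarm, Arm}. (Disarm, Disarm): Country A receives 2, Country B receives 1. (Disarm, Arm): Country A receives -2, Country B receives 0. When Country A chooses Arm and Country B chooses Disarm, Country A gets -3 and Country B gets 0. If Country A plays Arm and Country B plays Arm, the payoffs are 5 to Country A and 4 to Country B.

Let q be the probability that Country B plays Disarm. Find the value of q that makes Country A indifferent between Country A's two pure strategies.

q = 7/12

For Country A to be willing to mix, Country A must be indifferent between Disarm and Arm, which pins down Country B's mix.
  Country A's expected payoff from Disarm: q·2 + (1−q)·(-2) = 4q - 2
  Country A's expected payoff from Arm: q·(-3) + (1−q)·5 = -8q + 5
  4q - 2 = -8q + 5  ⇒  12q = 7  ⇒  q = 7/12.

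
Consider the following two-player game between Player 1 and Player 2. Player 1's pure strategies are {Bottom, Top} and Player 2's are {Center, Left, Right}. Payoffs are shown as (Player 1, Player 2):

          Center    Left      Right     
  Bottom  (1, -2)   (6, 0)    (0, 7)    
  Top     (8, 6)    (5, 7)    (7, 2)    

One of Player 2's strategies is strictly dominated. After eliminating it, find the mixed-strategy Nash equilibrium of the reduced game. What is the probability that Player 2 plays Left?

Player 2's strategy Center is strictly dominated by Left: 0 > -2 and 7 > 6. Eliminate Center.
For Player 1 to be willing to mix, Player 1 must be indifferent between Bottom and Top, which pins down Player 2's mix.
  Player 1's payoff to Bottom: q·6 + (1−q)·0 = 6q
  Player 1's payoff to Top: q·5 + (1−q)·7 = -2q + 7
  6q = -2q + 7  ⇒  8q = 7  ⇒  q = 7/8.

q = 7/8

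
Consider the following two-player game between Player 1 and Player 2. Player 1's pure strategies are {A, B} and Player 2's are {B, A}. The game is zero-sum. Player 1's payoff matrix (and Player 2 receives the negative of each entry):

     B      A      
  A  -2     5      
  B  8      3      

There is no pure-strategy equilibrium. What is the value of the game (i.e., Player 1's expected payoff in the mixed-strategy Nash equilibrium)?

v = 23/6

For Player 1 to be willing to mix, Player 1 must be indifferent between A and B, which pins down Player 2's mix.
  Player 1's payoff from A: q·(-2) + (1−q)·5 = -7q + 5
  Player 1's payoff from B: q·8 + (1−q)·3 = 5q + 3
  -7q + 5 = 5q + 3  ⇒  -12q = -2  ⇒  q = 1/6.
The value is Player 1's expected payoff against this mix (using A): (1/6)·(-2) + (5/6)·5 = 23/6.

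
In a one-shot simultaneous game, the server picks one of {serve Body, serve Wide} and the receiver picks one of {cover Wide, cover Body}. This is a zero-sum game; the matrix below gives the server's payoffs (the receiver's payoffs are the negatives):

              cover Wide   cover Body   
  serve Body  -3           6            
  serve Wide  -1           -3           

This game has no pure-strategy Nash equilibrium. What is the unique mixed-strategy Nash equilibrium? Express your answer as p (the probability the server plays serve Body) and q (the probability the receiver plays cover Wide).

In a mixed equilibrium the receiver is indifferent between cover Wide and cover Body; this condition fixes p.
  the receiver's payoff from cover Wide: p·3 + (1−p)·1 = 2p + 1
  the receiver's payoff from cover Body: p·(-6) + (1−p)·3 = -9p + 3
  2p + 1 = -9p + 3  ⇒  11p = 2  ⇒  p = 2/11.
In a mixed equilibrium the server is indifferent between serve Body and serve Wide; this condition fixes q.
  the server's payoff to serve Body: q·(-3) + (1−q)·6 = -9q + 6
  the server's payoff to serve Wide: q·(-1) + (1−q)·(-3) = 2q - 3
  -9q + 6 = 2q - 3  ⇒  -11q = -9  ⇒  q = 9/11.

p = 2/11, q = 9/11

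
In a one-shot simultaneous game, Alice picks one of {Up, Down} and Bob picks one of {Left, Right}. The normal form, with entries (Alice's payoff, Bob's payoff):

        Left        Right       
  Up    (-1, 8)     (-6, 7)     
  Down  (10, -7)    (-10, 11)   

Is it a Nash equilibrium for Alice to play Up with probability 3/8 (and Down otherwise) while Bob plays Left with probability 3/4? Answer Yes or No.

No

Given Alice's mix p = 3/8, Bob's payoff from Left is -11/8 but from Right is 19/2. Bob strictly prefers Right, so Bob would not mix.
So the proposed profile is not a Nash equilibrium.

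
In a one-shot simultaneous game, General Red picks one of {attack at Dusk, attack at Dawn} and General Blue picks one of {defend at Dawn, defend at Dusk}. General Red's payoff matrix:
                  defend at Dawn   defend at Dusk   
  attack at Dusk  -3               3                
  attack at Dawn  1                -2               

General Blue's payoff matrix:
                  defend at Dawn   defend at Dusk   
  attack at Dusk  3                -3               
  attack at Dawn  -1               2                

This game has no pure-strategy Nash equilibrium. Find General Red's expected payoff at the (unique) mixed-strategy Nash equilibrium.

-1/3

For General Red to be willing to mix, General Red must be indifferent between attack at Dusk and attack at Dawn, which pins down General Blue's mix.
  General Red's expected payoff from attack at Dusk: q·(-3) + (1−q)·3 = -6q + 3
  General Red's expected payoff from attack at Dawn: q·1 + (1−q)·(-2) = 3q - 2
  -6q + 3 = 3q - 2  ⇒  -9q = -5  ⇒  q = 5/9.
At equilibrium General Red is indifferent across rows, so General Red's payoff equals the payoff from attack at Dusk: (5/9)·(-3) + (4/9)·3 = -1/3.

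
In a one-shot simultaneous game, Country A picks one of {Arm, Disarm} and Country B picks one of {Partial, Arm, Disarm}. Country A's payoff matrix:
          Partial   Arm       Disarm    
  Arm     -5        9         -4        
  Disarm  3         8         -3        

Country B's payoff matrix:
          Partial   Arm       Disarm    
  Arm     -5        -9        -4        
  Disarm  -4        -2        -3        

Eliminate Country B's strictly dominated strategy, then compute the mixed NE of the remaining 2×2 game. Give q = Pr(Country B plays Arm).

Country B's strategy Partial is strictly dominated by Disarm: -4 > -5 and -3 > -4. Eliminate Partial.
For Country A to be willing to mix, Country A must be indifferent between Arm and Disarm, which pins down Country B's mix.
  Country A's expected payoff from Arm: q·9 + (1−q)·(-4) = 13q - 4
  Country A's expected payoff from Disarm: q·8 + (1−q)·(-3) = 11q - 3
  13q - 4 = 11q - 3  ⇒  2q = 1  ⇒  q = 1/2.

q = 1/2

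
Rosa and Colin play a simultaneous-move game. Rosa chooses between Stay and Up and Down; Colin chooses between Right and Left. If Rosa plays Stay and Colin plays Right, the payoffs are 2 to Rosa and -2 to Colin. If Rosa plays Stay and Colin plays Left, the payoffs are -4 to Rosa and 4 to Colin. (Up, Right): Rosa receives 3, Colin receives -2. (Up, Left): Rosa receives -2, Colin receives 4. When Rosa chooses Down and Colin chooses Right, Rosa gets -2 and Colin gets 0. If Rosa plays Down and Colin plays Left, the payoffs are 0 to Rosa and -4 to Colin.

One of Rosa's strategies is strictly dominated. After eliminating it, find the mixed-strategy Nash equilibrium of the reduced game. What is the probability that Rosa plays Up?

Rosa's strategy Stay is strictly dominated by Up: 3 > 2 and -2 > -4. Eliminate Stay.
Set Colin's expected payoff from Right equal to that from Left:
  Colin's payoff to Right: p·(-2) + (1−p)·0 = -2p
  Colin's payoff to Left: p·4 + (1−p)·(-4) = 8p - 4
  -2p = 8p - 4  ⇒  -10p = -4  ⇒  p = 2/5.

p = 2/5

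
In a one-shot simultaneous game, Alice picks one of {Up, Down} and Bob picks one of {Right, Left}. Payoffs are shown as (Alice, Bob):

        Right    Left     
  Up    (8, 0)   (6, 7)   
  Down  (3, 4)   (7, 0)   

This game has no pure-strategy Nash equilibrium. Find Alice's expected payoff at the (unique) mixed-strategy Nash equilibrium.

19/3

Set Alice's expected payoff from Up equal to that from Down:
  Alice's expected payoff from Up: q·8 + (1−q)·6 = 2q + 6
  Alice's expected payoff from Down: q·3 + (1−q)·7 = -4q + 7
  2q + 6 = -4q + 7  ⇒  6q = 1  ⇒  q = 1/6.
At equilibrium Alice is indifferent across rows, so Alice's payoff equals the payoff from Up: (1/6)·8 + (5/6)·6 = 19/3.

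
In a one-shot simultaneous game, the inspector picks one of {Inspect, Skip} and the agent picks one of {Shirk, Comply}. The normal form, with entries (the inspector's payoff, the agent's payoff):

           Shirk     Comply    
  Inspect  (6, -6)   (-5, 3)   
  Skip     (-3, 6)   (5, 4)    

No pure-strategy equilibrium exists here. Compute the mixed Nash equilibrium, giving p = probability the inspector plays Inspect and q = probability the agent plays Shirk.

Set the agent's expected payoff from Shirk equal to that from Comply:
  the agent's payoff from Shirk: p·(-6) + (1−p)·6 = -12p + 6
  the agent's payoff from Comply: p·3 + (1−p)·4 = -p + 4
  -12p + 6 = -p + 4  ⇒  -11p = -2  ⇒  p = 2/11.
The inspector's indifference between Inspect and Skip determines the agent's mixing probability q:
  the inspector's expected payoff from Inspect: q·6 + (1−q)·(-5) = 11q - 5
  the inspector's expected payoff from Skip: q·(-3) + (1−q)·5 = -8q + 5
  11q - 5 = -8q + 5  ⇒  19q = 10  ⇒  q = 10/19.

p = 2/11, q = 10/19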